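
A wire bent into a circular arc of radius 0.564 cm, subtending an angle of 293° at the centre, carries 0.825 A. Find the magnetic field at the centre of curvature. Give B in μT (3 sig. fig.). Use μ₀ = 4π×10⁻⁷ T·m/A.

B ≈ 74.8 μT

The Biot–Savart field of a circular arc at its centre is B = μ₀Iφ/(4πR), with φ = 5.114 rad.
B = (4π×10⁻⁷ × 0.825 × 5.114) / (4π × 0.00564) = 7.48×10⁻⁵ T.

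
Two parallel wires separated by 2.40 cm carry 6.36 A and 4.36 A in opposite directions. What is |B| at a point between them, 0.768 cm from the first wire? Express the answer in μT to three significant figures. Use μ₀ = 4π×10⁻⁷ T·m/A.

Each long wire gives B = μ₀I/(2πd). Distances are d₁ = 0.00768 m and d₂ = 0.01632 m.
B₁ = 1.66×10⁻⁴ T, B₂ = 5.34×10⁻⁵ T.
Between antiparallel currents both contributions point the same way, so they add. B = B₁ + B₂ = 1.66×10⁻⁴ + 5.34×10⁻⁵ = 2.19×10⁻⁴ T.

B ≈ 219 μT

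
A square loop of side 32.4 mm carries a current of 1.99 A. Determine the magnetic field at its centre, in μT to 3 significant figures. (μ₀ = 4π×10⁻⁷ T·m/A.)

Each side is a finite straight segment at perpendicular distance d = a/(2 tan(π/4)) = 0.0162 m from the centre, with end-angles ±π/4.
One side contributes B₁ = (μ₀I/4πd)·2 sin(π/4) = 1.74×10⁻⁵ T.
All 4 sides add in the same direction: B = 4 × 1.74×10⁻⁵ = 6.95×10⁻⁵ T.

B ≈ 69.5 μT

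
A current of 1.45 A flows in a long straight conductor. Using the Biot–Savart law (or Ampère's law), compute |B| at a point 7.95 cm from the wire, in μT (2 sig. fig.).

B ≈ 3.6 μT

For an infinitely long straight wire, B = μ₀I/(2πd).
B = (4π×10⁻⁷ × 1.45) / (2π × 0.0795) = 3.65×10⁻⁶ T.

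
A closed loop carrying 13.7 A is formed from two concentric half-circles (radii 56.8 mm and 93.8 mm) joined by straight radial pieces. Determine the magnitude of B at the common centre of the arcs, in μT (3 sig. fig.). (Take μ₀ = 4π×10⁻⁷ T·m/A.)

The radial connectors point toward the centre, so dl × r̂ = 0 and they contribute nothing.
Each semicircle gives μ₀I/(4R): inner arc 7.58×10⁻⁵ T, outer arc 4.59×10⁻⁵ T.
The two arcs carry current in opposite angular senses, so their fields oppose: B = |7.58×10⁻⁵ − 4.59×10⁻⁵| = 2.99×10⁻⁵ T.

B ≈ 29.9 μT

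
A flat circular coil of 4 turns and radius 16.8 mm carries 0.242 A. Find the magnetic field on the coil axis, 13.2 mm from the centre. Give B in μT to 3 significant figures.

For an N-turn flat coil, B = Nμ₀IR²/[2(R²+z²)^(3/2)] with R = 0.0168 m, z = 0.0132 m.
B = 4 × 4.40×10⁻⁶ T = 1.76×10⁻⁵ T.

B ≈ 17.6 μT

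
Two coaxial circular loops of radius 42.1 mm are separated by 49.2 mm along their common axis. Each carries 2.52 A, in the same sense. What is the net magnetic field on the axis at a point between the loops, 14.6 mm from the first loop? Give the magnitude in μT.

Each loop contributes B = μ₀IR²/[2(R²+z²)^(3/2)] on the axis, with z measured from that loop.
Loop 1 (z = 0.0146 m): B₁ = 3.17×10⁻⁵ T. Loop 2 (z = 0.0346 m): B₂ = 1.73×10⁻⁵ T.
The fields add: B = B₁ + B₂ = 4.91×10⁻⁵ T.

B ≈ 49.1 μT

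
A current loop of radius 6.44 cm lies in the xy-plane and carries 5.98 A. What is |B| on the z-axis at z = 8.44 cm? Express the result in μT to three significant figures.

B ≈ 13.0 μT

On the axis of a circular loop, B = μ₀IR² / [2(R²+z²)^(3/2)].
R² + z² = (0.0644)² + (0.0844)² = 0.01127 m², and (R²+z²)^(3/2) = 1.20×10⁻³ m³.
B = (4π×10⁻⁷ × 5.98 × 0.004147) / (2 × 1.20×10⁻³) = 1.30×10⁻⁵ T.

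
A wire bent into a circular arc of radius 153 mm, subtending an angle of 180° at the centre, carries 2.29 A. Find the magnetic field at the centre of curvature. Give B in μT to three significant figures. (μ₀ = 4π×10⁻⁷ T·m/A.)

B ≈ 4.70 μT

The Biot–Savart field of a circular arc at its centre is B = μ₀Iφ/(4πR), with φ = 3.142 rad.
B = (4π×10⁻⁷ × 2.29 × 3.142) / (4π × 0.153) = 4.70×10⁻⁶ T.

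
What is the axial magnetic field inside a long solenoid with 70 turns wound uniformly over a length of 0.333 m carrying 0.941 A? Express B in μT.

Inside a long solenoid, B = μ₀nI with n = 210.2 turns/m.
B = 4π×10⁻⁷ × 210.2 × 0.941 = 2.49×10⁻⁴ T.

B ≈ 249 μT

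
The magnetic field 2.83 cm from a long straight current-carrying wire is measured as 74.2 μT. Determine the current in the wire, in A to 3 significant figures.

For a long straight wire B = μ₀I/(2πd), so I = 2πdB/μ₀.
I = 2π × 0.0283 × 7.42×10⁻⁵ / (4π×10⁻⁷) = 10.5 A.

I ≈ 10.5 A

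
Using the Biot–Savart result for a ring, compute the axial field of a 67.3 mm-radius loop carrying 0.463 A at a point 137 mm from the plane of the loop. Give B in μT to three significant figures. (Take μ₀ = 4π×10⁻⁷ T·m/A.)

B ≈ 0.371 μT

On the axis of a circular loop, B = μ₀IR² / [2(R²+z²)^(3/2)].
R² + z² = (0.0673)² + (0.137)² = 0.0233 m², and (R²+z²)^(3/2) = 3.56×10⁻³ m³.
B = (4π×10⁻⁷ × 0.463 × 0.004529) / (2 × 3.56×10⁻³) = 3.71×10⁻⁷ T.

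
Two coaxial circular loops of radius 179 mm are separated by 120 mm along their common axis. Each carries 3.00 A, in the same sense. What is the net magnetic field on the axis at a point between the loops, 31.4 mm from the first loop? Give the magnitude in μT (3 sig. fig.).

Each loop contributes B = μ₀IR²/[2(R²+z²)^(3/2)] on the axis, with z measured from that loop.
Loop 1 (z = 0.0314 m): B₁ = 1.01×10⁻⁵ T. Loop 2 (z = 0.0886 m): B₂ = 7.58×10⁻⁶ T.
The fields add: B = B₁ + B₂ = 1.76×10⁻⁵ T.

B ≈ 17.6 μT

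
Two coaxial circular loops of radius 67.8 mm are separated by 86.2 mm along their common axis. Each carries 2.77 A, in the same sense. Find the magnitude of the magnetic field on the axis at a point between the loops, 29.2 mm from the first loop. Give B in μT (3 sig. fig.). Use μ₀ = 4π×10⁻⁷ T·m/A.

Each loop contributes B = μ₀IR²/[2(R²+z²)^(3/2)] on the axis, with z measured from that loop.
Loop 1 (z = 0.0292 m): B₁ = 1.99×10⁻⁵ T. Loop 2 (z = 0.057 m): B₂ = 1.15×10⁻⁵ T.
The fields add: B = B₁ + B₂ = 3.14×10⁻⁵ T.

B ≈ 31.4 μT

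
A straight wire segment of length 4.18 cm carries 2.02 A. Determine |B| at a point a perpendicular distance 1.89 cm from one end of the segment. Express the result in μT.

B ≈ 9.74 μT

For a finite straight segment, B = (μ₀I/4πd)(sinθ₁ + sinθ₂), where θ₁, θ₂ are the angles from the perpendicular to each end.
The perpendicular foot is at one end, so the two end-offsets along the wire are 0 and L = 0.0418 m.
sinθ₁ = 0/√(0²+0.0189²) = 0.0000; sinθ₂ = 0.0418/√(0.0418²+0.0189²) = 0.9112.
B = (4π×10⁻⁷ × 2.02) / (4π × 0.0189) × (0.0000 + 0.9112) = 9.74×10⁻⁶ T.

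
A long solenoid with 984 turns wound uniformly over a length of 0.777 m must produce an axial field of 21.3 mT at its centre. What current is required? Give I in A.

I ≈ 13.4 A

Inside a long solenoid B = μ₀nI with n = 1266 m⁻¹, so I = B/(μ₀n).
I = 2.13×10⁻² / (4π×10⁻⁷ × 1266) = 13.4 A.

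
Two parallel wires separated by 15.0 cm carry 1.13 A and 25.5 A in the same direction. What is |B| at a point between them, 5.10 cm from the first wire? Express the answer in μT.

Each long wire gives B = μ₀I/(2πd). Distances are d₁ = 0.051 m and d₂ = 0.099 m.
B₁ = 4.43×10⁻⁶ T, B₂ = 5.15×10⁻⁵ T.
Between parallel currents the two contributions point in opposite directions, so they subtract. B = |B₁ − B₂| = |4.43×10⁻⁶ − 5.15×10⁻⁵| = 4.71×10⁻⁵ T.

B ≈ 47.1 μT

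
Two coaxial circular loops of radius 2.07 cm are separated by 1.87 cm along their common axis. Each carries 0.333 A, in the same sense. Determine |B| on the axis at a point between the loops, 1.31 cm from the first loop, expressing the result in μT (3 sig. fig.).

B ≈ 15.2 μT

Each loop contributes B = μ₀IR²/[2(R²+z²)^(3/2)] on the axis, with z measured from that loop.
Loop 1 (z = 0.0131 m): B₁ = 6.10×10⁻⁶ T. Loop 2 (z = 0.0056 m): B₂ = 9.09×10⁻⁶ T.
The fields add: B = B₁ + B₂ = 1.52×10⁻⁵ T.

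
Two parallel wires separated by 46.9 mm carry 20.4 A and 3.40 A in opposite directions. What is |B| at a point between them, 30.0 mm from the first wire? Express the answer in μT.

B ≈ 176 μT

Each long wire gives B = μ₀I/(2πd). Distances are d₁ = 0.03 m and d₂ = 0.0169 m.
B₁ = 1.36×10⁻⁴ T, B₂ = 4.02×10⁻⁵ T.
Between antiparallel currents both contributions point the same way, so they add. B = B₁ + B₂ = 1.36×10⁻⁴ + 4.02×10⁻⁵ = 1.76×10⁻⁴ T.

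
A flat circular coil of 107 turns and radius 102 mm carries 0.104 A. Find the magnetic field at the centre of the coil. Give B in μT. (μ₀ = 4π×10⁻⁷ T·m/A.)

For an N-turn flat coil, B = Nμ₀I/(2R) with R = 0.102 m.
B = 107 × 6.41×10⁻⁷ T = 6.85×10⁻⁵ T.

B ≈ 68.5 μT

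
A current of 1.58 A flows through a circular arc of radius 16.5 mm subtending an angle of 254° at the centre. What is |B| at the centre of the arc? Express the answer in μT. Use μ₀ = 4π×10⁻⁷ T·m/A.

B ≈ 42.5 μT

The Biot–Savart field of a circular arc at its centre is B = μ₀Iφ/(4πR), with φ = 4.433 rad.
B = (4π×10⁻⁷ × 1.58 × 4.433) / (4π × 0.0165) = 4.25×10⁻⁵ T.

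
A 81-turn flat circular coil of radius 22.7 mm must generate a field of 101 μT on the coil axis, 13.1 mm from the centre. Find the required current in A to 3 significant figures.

I ≈ 0.0693 A

For an N-turn coil, B = Nμ₀IR²/[2(R²+z²)^(3/2)] with R = 0.0227 m, z = 0.0131 m, so I = 2B(R²+z²)^(3/2)/(Nμ₀R²) = 2 × 1.01×10⁻⁴ × 1.80×10⁻⁵ / (81 × 4π×10⁻⁷ × 0.0005153) = 6.93×10⁻² A.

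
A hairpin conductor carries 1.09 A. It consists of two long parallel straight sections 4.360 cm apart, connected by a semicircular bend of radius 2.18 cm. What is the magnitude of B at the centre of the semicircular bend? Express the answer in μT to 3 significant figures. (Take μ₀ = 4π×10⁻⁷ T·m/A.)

The semicircular arc contributes B_arc = μ₀I·π/(4πR) = μ₀I/(4R) = 1.57×10⁻⁵ T.
Each semi-infinite lead is at perpendicular distance R = 0.0218 m from the centre, with the perpendicular foot at its near end, so it contributes μ₀I/(4πR); both point the same way, together 1.00×10⁻⁵ T.
Arc and leads all point the same direction: B = 1.57×10⁻⁵ + 1.00×10⁻⁵ = 2.57×10⁻⁵ T.

B ≈ 25.7 μT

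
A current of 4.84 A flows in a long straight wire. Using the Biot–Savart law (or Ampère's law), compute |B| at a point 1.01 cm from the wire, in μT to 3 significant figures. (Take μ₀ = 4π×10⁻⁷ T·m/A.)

For an infinitely long straight wire, B = μ₀I/(2πd).
B = (4π×10⁻⁷ × 4.84) / (2π × 0.0101) = 9.58×10⁻⁵ T.

B ≈ 95.8 μT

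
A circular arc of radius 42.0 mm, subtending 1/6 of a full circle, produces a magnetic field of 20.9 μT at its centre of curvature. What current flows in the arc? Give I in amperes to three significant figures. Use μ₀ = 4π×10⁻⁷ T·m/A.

For a circular arc, B = μ₀Iφ/(4πR) with φ in radians; here φ = 1.047 rad.
So I = 4πRB/(μ₀φ) = 4π × 0.042 × 2.09×10⁻⁵ / (4π×10⁻⁷ × 1.047) = 8.38 A.

I ≈ 8.38 A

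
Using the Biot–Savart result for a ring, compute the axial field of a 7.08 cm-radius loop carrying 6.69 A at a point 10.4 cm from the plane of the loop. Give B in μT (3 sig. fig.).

On the axis of a circular loop, B = μ₀IR² / [2(R²+z²)^(3/2)].
R² + z² = (0.0708)² + (0.104)² = 0.01583 m², and (R²+z²)^(3/2) = 1.99×10⁻³ m³.
B = (4π×10⁻⁷ × 6.69 × 0.005013) / (2 × 1.99×10⁻³) = 1.06×10⁻⁵ T.

B ≈ 10.6 μT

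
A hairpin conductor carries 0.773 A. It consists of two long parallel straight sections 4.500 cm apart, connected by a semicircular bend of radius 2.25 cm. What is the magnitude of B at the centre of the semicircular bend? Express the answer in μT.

The semicircular arc contributes B_arc = μ₀I·π/(4πR) = μ₀I/(4R) = 1.08×10⁻⁵ T.
Each semi-infinite lead is at perpendicular distance R = 0.0225 m from the centre, with the perpendicular foot at its near end, so it contributes μ₀I/(4πR); both point the same way, together 6.87×10⁻⁶ T.
Arc and leads all point the same direction: B = 1.08×10⁻⁵ + 6.87×10⁻⁶ = 1.77×10⁻⁵ T.

B ≈ 17.7 μT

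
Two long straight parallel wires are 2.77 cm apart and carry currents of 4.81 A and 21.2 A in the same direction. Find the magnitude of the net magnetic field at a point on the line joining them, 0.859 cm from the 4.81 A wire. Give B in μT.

B ≈ 110 μT

Each long wire gives B = μ₀I/(2πd). Distances are d₁ = 0.00859 m and d₂ = 0.01911 m.
B₁ = 1.12×10⁻⁴ T, B₂ = 2.22×10⁻⁴ T.
Between parallel currents the two contributions point in opposite directions, so they subtract. B = |B₁ − B₂| = |1.12×10⁻⁴ − 2.22×10⁻⁴| = 1.10×10⁻⁴ T.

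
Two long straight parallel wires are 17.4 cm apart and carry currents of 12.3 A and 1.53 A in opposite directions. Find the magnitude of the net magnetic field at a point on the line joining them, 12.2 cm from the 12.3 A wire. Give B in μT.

Each long wire gives B = μ₀I/(2πd). Distances are d₁ = 0.122 m and d₂ = 0.052 m.
B₁ = 2.02×10⁻⁵ T, B₂ = 5.88×10⁻⁶ T.
Between antiparallel currents both contributions point the same way, so they add. B = B₁ + B₂ = 2.02×10⁻⁵ + 5.88×10⁻⁶ = 2.60×10⁻⁵ T.

B ≈ 26.0 μT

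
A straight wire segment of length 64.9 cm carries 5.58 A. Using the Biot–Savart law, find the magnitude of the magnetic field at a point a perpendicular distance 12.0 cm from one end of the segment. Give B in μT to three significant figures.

For a finite straight segment, B = (μ₀I/4πd)(sinθ₁ + sinθ₂), where θ₁, θ₂ are the angles from the perpendicular to each end.
The perpendicular foot is at one end, so the two end-offsets along the wire are 0 and L = 0.649 m.
sinθ₁ = 0/√(0²+0.12²) = 0.0000; sinθ₂ = 0.649/√(0.649²+0.12²) = 0.9833.
B = (4π×10⁻⁷ × 5.58) / (4π × 0.12) × (0.0000 + 0.9833) = 4.57×10⁻⁶ T.

B ≈ 4.57 μT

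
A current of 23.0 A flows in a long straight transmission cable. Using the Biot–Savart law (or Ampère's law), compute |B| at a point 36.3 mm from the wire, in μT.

For an infinitely long straight wire, B = μ₀I/(2πd).
B = (4π×10⁻⁷ × 23.0) / (2π × 0.0363) = 1.27×10⁻⁴ T.

B ≈ 127 μT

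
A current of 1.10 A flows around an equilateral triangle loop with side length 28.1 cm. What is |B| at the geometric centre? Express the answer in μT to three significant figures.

Each side is a finite straight segment at perpendicular distance d = a/(2 tan(π/3)) = 0.08112 m from the centre, with end-angles ±π/3.
One side contributes B₁ = (μ₀I/4πd)·2 sin(π/3) = 2.35×10⁻⁶ T.
All 3 sides add in the same direction: B = 3 × 2.35×10⁻⁶ = 7.05×10⁻⁶ T.

B ≈ 7.05 μT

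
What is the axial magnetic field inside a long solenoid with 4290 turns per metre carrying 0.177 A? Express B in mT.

Inside a long solenoid, B = μ₀nI with n = 4290 turns/m.
B = 4π×10⁻⁷ × 4290 × 0.177 = 9.54×10⁻⁴ T.

B ≈ 0.954 mT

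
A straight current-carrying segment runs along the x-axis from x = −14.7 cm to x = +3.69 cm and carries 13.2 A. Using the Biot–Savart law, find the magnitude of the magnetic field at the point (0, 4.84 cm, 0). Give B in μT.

For a finite straight segment, B = (μ₀I/4πd)(sinθ₁ + sinθ₂), where θ₁, θ₂ are the angles from the perpendicular to each end.
The perpendicular distance is d = 0.0484 m; the end-offsets along the wire are a = 0.147 m and b = 0.0369 m.
sinθ₁ = 0.147/√(0.147²+0.0484²) = 0.9498; sinθ₂ = 0.0369/√(0.0369²+0.0484²) = 0.6063.
B = (4π×10⁻⁷ × 13.2) / (4π × 0.0484) × (0.9498 + 0.6063) = 4.24×10⁻⁵ T.

B ≈ 42.4 μT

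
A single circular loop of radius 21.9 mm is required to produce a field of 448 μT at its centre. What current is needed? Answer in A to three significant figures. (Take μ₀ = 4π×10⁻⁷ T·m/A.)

I ≈ 15.6 A

At the centre of a circular loop B = μ₀I/(2R), so I = 2RB/μ₀.
With R = 0.0219 m, I = 2 × 0.0219 × 4.48×10⁻⁴ / (4π×10⁻⁷) = 15.6 A.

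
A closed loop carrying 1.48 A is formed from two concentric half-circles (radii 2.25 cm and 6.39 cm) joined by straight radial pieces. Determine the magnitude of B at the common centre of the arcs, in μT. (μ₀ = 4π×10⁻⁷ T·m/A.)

B ≈ 13.4 μT

The radial connectors point toward the centre, so dl × r̂ = 0 and they contribute nothing.
Each semicircle gives μ₀I/(4R): inner arc 2.07×10⁻⁵ T, outer arc 7.28×10⁻⁶ T.
The two arcs carry current in opposite angular senses, so their fields oppose: B = |2.07×10⁻⁵ − 7.28×10⁻⁶| = 1.34×10⁻⁵ T.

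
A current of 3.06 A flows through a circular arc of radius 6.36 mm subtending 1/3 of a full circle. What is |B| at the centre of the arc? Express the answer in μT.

The Biot–Savart field of a circular arc at its centre is B = μ₀Iφ/(4πR), with φ = 2.094 rad.
B = (4π×10⁻⁷ × 3.06 × 2.094) / (4π × 0.00636) = 1.01×10⁻⁴ T.

B ≈ 101 μT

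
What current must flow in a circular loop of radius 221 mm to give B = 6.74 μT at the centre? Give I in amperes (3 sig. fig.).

At the centre of a circular loop B = μ₀I/(2R), so I = 2RB/μ₀.
With R = 0.221 m, I = 2 × 0.221 × 6.74×10⁻⁶ / (4π×10⁻⁷) = 2.37 A.

I ≈ 2.37 A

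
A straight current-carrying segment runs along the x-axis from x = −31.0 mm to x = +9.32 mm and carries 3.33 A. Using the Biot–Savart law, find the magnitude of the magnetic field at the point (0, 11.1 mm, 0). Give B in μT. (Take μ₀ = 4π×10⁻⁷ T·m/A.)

B ≈ 47.5 μT

For a finite straight segment, B = (μ₀I/4πd)(sinθ₁ + sinθ₂), where θ₁, θ₂ are the angles from the perpendicular to each end.
The perpendicular distance is d = 0.0111 m; the end-offsets along the wire are a = 0.031 m and b = 0.00932 m.
sinθ₁ = 0.031/√(0.031²+0.0111²) = 0.9415; sinθ₂ = 0.00932/√(0.00932²+0.0111²) = 0.6430.
B = (4π×10⁻⁷ × 3.33) / (4π × 0.0111) × (0.9415 + 0.6430) = 4.75×10⁻⁵ T.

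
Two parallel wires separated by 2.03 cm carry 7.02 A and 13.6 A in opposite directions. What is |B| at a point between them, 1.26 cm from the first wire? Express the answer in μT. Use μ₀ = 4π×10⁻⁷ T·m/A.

Each long wire gives B = μ₀I/(2πd). Distances are d₁ = 0.0126 m and d₂ = 0.0077 m.
B₁ = 1.11×10⁻⁴ T, B₂ = 3.53×10⁻⁴ T.
Between antiparallel currents both contributions point the same way, so they add. B = B₁ + B₂ = 1.11×10⁻⁴ + 3.53×10⁻⁴ = 4.65×10⁻⁴ T.

B ≈ 465 μT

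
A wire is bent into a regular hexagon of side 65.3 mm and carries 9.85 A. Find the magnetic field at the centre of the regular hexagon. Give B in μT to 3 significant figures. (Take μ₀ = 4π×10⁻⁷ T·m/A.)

B ≈ 105 μT

Each side is a finite straight segment at perpendicular distance d = a/(2 tan(π/6)) = 0.05655 m from the centre, with end-angles ±π/6.
One side contributes B₁ = (μ₀I/4πd)·2 sin(π/6) = 1.74×10⁻⁵ T.
All 6 sides add in the same direction: B = 6 × 1.74×10⁻⁵ = 1.05×10⁻⁴ T.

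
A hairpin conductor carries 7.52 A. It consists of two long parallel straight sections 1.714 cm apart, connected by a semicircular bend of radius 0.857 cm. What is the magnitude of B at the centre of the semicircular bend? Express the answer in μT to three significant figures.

B ≈ 451 μT

The semicircular arc contributes B_arc = μ₀I·π/(4πR) = μ₀I/(4R) = 2.76×10⁻⁴ T.
Each semi-infinite lead is at perpendicular distance R = 0.00857 m from the centre, with the perpendicular foot at its near end, so it contributes μ₀I/(4πR); both point the same way, together 1.75×10⁻⁴ T.
Arc and leads all point the same direction: B = 2.76×10⁻⁴ + 1.75×10⁻⁴ = 4.51×10⁻⁴ T.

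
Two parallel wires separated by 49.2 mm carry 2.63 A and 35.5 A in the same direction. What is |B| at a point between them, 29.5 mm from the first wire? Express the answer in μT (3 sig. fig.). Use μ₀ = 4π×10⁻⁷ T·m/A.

Each long wire gives B = μ₀I/(2πd). Distances are d₁ = 0.0295 m and d₂ = 0.0197 m.
B₁ = 1.78×10⁻⁵ T, B₂ = 3.60×10⁻⁴ T.
Between parallel currents the two contributions point in opposite directions, so they subtract. B = |B₁ − B₂| = |1.78×10⁻⁵ − 3.60×10⁻⁴| = 3.43×10⁻⁴ T.

B ≈ 343 μT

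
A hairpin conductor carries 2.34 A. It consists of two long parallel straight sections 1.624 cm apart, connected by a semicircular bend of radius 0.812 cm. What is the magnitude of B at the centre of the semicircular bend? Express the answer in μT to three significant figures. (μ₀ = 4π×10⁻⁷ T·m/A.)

The semicircular arc contributes B_arc = μ₀I·π/(4πR) = μ₀I/(4R) = 9.05×10⁻⁵ T.
Each semi-infinite lead is at perpendicular distance R = 0.00812 m from the centre, with the perpendicular foot at its near end, so it contributes μ₀I/(4πR); both point the same way, together 5.76×10⁻⁵ T.
Arc and leads all point the same direction: B = 9.05×10⁻⁵ + 5.76×10⁻⁵ = 1.48×10⁻⁴ T.

B ≈ 148 μT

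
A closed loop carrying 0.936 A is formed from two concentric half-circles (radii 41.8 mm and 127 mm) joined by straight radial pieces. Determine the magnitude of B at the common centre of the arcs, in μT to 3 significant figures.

The radial connectors point toward the centre, so dl × r̂ = 0 and they contribute nothing.
Each semicircle gives μ₀I/(4R): inner arc 7.03×10⁻⁶ T, outer arc 2.32×10⁻⁶ T.
The two arcs carry current in opposite angular senses, so their fields oppose: B = |7.03×10⁻⁶ − 2.32×10⁻⁶| = 4.72×10⁻⁶ T.

B ≈ 4.72 μT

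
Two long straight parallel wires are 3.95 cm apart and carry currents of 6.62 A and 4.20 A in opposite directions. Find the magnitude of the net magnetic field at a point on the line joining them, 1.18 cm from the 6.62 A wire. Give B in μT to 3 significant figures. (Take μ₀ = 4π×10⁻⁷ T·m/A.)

B ≈ 143 μT

Each long wire gives B = μ₀I/(2πd). Distances are d₁ = 0.0118 m and d₂ = 0.0277 m.
B₁ = 1.12×10⁻⁴ T, B₂ = 3.03×10⁻⁵ T.
Between antiparallel currents both contributions point the same way, so they add. B = B₁ + B₂ = 1.12×10⁻⁴ + 3.03×10⁻⁵ = 1.43×10⁻⁴ T.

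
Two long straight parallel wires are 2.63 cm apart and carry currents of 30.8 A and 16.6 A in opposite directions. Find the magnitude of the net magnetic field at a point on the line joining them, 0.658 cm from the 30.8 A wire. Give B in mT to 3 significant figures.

Each long wire gives B = μ₀I/(2πd). Distances are d₁ = 0.00658 m and d₂ = 0.01972 m.
B₁ = 9.36×10⁻⁴ T, B₂ = 1.68×10⁻⁴ T.
Between antiparallel currents both contributions point the same way, so they add. B = B₁ + B₂ = 9.36×10⁻⁴ + 1.68×10⁻⁴ = 1.10×10⁻³ T.

B ≈ 1.10 mT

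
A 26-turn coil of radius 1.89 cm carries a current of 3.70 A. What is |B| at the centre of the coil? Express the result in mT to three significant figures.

For an N-turn flat coil, B = Nμ₀I/(2R) with R = 0.0189 m.
B = 26 × 1.23×10⁻⁴ T = 3.20×10⁻³ T.

B ≈ 3.20 mT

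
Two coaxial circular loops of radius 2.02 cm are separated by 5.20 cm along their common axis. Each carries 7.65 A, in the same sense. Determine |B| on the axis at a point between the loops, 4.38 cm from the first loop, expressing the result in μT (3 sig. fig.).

B ≈ 207 μT

Each loop contributes B = μ₀IR²/[2(R²+z²)^(3/2)] on the axis, with z measured from that loop.
Loop 1 (z = 0.0438 m): B₁ = 1.75×10⁻⁵ T. Loop 2 (z = 0.0082 m): B₂ = 1.89×10⁻⁴ T.
The fields add: B = B₁ + B₂ = 2.07×10⁻⁴ T.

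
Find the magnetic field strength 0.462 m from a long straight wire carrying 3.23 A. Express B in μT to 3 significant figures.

For an infinitely long straight wire, B = μ₀I/(2πd).
B = (4π×10⁻⁷ × 3.23) / (2π × 0.462) = 1.40×10⁻⁶ T.

B ≈ 1.40 μT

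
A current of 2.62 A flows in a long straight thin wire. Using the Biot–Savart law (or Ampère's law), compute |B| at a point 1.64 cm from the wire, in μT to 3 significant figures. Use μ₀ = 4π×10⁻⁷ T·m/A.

For an infinitely long straight wire, B = μ₀I/(2πd).
B = (4π×10⁻⁷ × 2.62) / (2π × 0.0164) = 3.20×10⁻⁵ T.

B ≈ 32.0 μT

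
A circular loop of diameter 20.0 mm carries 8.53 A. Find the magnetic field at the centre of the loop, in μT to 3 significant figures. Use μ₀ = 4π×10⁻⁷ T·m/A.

At the centre of a circular loop the Biot–Savart law gives B = μ₀I/(2R) (so R = 0.01 m).
B = (4π×10⁻⁷ × 8.53) / (2 × 0.01) = 5.36×10⁻⁴ T.

B ≈ 536 μT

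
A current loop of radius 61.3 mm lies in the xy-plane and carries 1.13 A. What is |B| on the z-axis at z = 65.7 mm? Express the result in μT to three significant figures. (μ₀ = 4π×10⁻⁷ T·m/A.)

On the axis of a circular loop, B = μ₀IR² / [2(R²+z²)^(3/2)].
R² + z² = (0.0613)² + (0.0657)² = 0.008074 m², and (R²+z²)^(3/2) = 7.26×10⁻⁴ m³.
B = (4π×10⁻⁷ × 1.13 × 0.003758) / (2 × 7.26×10⁻⁴) = 3.68×10⁻⁶ T.

B ≈ 3.68 μT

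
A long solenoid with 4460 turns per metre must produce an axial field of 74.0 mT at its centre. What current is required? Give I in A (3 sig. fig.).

Inside a long solenoid B = μ₀nI with n = 4460 m⁻¹, so I = B/(μ₀n).
I = 7.40×10⁻² / (4π×10⁻⁷ × 4460) = 13.2 A.

I ≈ 13.2 A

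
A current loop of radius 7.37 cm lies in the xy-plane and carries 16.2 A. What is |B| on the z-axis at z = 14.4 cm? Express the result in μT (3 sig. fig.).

B ≈ 13.1 μT

On the axis of a circular loop, B = μ₀IR² / [2(R²+z²)^(3/2)].
R² + z² = (0.0737)² + (0.144)² = 0.02617 m², and (R²+z²)^(3/2) = 4.23×10⁻³ m³.
B = (4π×10⁻⁷ × 16.2 × 0.005432) / (2 × 4.23×10⁻³) = 1.31×10⁻⁵ T.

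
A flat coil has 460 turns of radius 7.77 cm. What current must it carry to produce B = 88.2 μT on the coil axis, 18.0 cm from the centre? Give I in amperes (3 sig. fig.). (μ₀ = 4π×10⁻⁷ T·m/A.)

I ≈ 0.381 A

For an N-turn coil, B = Nμ₀IR²/[2(R²+z²)^(3/2)] with R = 0.0777 m, z = 0.18 m, so I = 2B(R²+z²)^(3/2)/(Nμ₀R²) = 2 × 8.82×10⁻⁵ × 7.54×10⁻³ / (460 × 4π×10⁻⁷ × 0.006037) = 0.381 A.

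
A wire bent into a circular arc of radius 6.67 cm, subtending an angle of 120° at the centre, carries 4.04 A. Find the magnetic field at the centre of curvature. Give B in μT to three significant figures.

The Biot–Savart field of a circular arc at its centre is B = μ₀Iφ/(4πR), with φ = 2.094 rad.
B = (4π×10⁻⁷ × 4.04 × 2.094) / (4π × 0.0667) = 1.27×10⁻⁵ T.

B ≈ 12.7 μT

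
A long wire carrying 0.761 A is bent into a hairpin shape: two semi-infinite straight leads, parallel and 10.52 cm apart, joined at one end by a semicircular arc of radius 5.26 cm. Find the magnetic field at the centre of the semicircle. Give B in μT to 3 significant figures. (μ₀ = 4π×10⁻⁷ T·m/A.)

B ≈ 7.44 μT

The semicircular arc contributes B_arc = μ₀I·π/(4πR) = μ₀I/(4R) = 4.55×10⁻⁶ T.
Each semi-infinite lead is at perpendicular distance R = 0.0526 m from the centre, with the perpendicular foot at its near end, so it contributes μ₀I/(4πR); both point the same way, together 2.89×10⁻⁶ T.
Arc and leads all point the same direction: B = 4.55×10⁻⁶ + 2.89×10⁻⁶ = 7.44×10⁻⁶ T.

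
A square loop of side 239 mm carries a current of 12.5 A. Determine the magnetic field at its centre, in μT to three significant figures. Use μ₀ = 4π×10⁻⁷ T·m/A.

Each side is a finite straight segment at perpendicular distance d = a/(2 tan(π/4)) = 0.1195 m from the centre, with end-angles ±π/4.
One side contributes B₁ = (μ₀I/4πd)·2 sin(π/4) = 1.48×10⁻⁵ T.
All 4 sides add in the same direction: B = 4 × 1.48×10⁻⁵ = 5.92×10⁻⁵ T.

B ≈ 59.2 μT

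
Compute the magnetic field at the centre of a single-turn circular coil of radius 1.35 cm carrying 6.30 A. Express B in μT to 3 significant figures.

At the centre of a circular loop the Biot–Savart law gives B = μ₀I/(2R).
B = (4π×10⁻⁷ × 6.30) / (2 × 0.0135) = 2.93×10⁻⁴ T.

B ≈ 293 μT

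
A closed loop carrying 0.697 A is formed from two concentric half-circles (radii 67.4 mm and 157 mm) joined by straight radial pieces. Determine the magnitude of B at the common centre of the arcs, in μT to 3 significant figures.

The radial connectors point toward the centre, so dl × r̂ = 0 and they contribute nothing.
Each semicircle gives μ₀I/(4R): inner arc 3.25×10⁻⁶ T, outer arc 1.39×10⁻⁶ T.
The two arcs carry current in opposite angular senses, so their fields oppose: B = |3.25×10⁻⁶ − 1.39×10⁻⁶| = 1.85×10⁻⁶ T.

B ≈ 1.85 μT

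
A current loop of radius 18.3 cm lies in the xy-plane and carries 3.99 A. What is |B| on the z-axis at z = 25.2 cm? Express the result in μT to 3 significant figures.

On the axis of a circular loop, B = μ₀IR² / [2(R²+z²)^(3/2)].
R² + z² = (0.183)² + (0.252)² = 0.09699 m², and (R²+z²)^(3/2) = 3.02×10⁻² m³.
B = (4π×10⁻⁷ × 3.99 × 0.03349) / (2 × 3.02×10⁻²) = 2.78×10⁻⁶ T.

B ≈ 2.78 μT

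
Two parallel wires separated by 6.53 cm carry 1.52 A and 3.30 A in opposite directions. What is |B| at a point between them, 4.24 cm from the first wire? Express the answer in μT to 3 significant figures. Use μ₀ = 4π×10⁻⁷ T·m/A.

B ≈ 36.0 μT

Each long wire gives B = μ₀I/(2πd). Distances are d₁ = 0.0424 m and d₂ = 0.0229 m.
B₁ = 7.17×10⁻⁶ T, B₂ = 2.88×10⁻⁵ T.
Between antiparallel currents both contributions point the same way, so they add. B = B₁ + B₂ = 7.17×10⁻⁶ + 2.88×10⁻⁵ = 3.60×10⁻⁵ T.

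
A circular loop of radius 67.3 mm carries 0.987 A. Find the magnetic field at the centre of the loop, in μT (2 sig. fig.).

B ≈ 9.2 μT

At the centre of a circular loop the Biot–Savart law gives B = μ₀I/(2R).
B = (4π×10⁻⁷ × 0.987) / (2 × 0.0673) = 9.21×10⁻⁶ T.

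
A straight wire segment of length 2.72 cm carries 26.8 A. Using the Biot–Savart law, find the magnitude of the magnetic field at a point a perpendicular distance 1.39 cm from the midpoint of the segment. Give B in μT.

For a finite straight segment, B = (μ₀I/4πd)(sinθ₁ + sinθ₂), where θ₁, θ₂ are the angles from the perpendicular to each end.
The perpendicular from the point meets the wire at its midpoint, so each end is L/2 = 0.0136 m away along the wire.
sinθ₁ = 0.0136/√(0.0136²+0.0139²) = 0.6994; sinθ₂ = 0.0136/√(0.0136²+0.0139²) = 0.6994.
B = (4π×10⁻⁷ × 26.8) / (4π × 0.0139) × (0.6994 + 0.6994) = 2.70×10⁻⁴ T.

B ≈ 270 μT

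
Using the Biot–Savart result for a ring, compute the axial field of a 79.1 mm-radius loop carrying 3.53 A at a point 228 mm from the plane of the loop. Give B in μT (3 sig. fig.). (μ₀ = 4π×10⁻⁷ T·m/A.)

B ≈ 0.987 μT

On the axis of a circular loop, B = μ₀IR² / [2(R²+z²)^(3/2)].
R² + z² = (0.0791)² + (0.228)² = 0.05824 m², and (R²+z²)^(3/2) = 1.41×10⁻² m³.
B = (4π×10⁻⁷ × 3.53 × 0.006257) / (2 × 1.41×10⁻²) = 9.87×10⁻⁷ T.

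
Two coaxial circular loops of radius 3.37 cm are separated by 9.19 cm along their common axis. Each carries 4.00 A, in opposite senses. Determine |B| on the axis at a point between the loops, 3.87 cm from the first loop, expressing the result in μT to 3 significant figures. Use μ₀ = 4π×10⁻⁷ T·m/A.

B ≈ 9.69 μT

Each loop contributes B = μ₀IR²/[2(R²+z²)^(3/2)] on the axis, with z measured from that loop.
Loop 1 (z = 0.0387 m): B₁ = 2.11×10⁻⁵ T. Loop 2 (z = 0.0532 m): B₂ = 1.14×10⁻⁵ T.
The fields oppose: B = |B₁ − B₂| = 9.69×10⁻⁶ T.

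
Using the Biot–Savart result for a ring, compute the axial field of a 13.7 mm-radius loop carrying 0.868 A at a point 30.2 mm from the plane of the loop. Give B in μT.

On the axis of a circular loop, B = μ₀IR² / [2(R²+z²)^(3/2)].
R² + z² = (0.0137)² + (0.0302)² = 0.0011 m², and (R²+z²)^(3/2) = 3.65×10⁻⁵ m³.
B = (4π×10⁻⁷ × 0.868 × 0.0001877) / (2 × 3.65×10⁻⁵) = 2.81×10⁻⁶ T.

B ≈ 2.81 μT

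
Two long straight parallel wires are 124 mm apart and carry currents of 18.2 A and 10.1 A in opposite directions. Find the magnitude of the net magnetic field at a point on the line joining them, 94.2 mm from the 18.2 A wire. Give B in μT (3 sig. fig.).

Each long wire gives B = μ₀I/(2πd). Distances are d₁ = 0.0942 m and d₂ = 0.0298 m.
B₁ = 3.86×10⁻⁵ T, B₂ = 6.78×10⁻⁵ T.
Between antiparallel currents both contributions point the same way, so they add. B = B₁ + B₂ = 3.86×10⁻⁵ + 6.78×10⁻⁵ = 1.06×10⁻⁴ T.

B ≈ 106 μT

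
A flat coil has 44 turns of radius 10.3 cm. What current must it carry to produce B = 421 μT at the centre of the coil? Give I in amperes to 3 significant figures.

For an N-turn coil, B = Nμ₀I/(2R) with R = 0.103 m, so I = 2RB/(Nμ₀) = 2 × 0.103 × 4.21×10⁻⁴ / (44 × 4π×10⁻⁷) = 1.57 A.

I ≈ 1.57 A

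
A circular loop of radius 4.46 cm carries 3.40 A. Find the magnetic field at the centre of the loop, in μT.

B ≈ 47.9 μT

At the centre of a circular loop the Biot–Savart law gives B = μ₀I/(2R).
B = (4π×10⁻⁷ × 3.40) / (2 × 0.0446) = 4.79×10⁻⁵ T.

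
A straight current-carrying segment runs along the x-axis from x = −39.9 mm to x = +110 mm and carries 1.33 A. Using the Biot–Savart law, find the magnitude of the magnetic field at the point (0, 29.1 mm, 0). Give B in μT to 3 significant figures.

B ≈ 8.11 μT

For a finite straight segment, B = (μ₀I/4πd)(sinθ₁ + sinθ₂), where θ₁, θ₂ are the angles from the perpendicular to each end.
The perpendicular distance is d = 0.0291 m; the end-offsets along the wire are a = 0.0399 m and b = 0.11 m.
sinθ₁ = 0.0399/√(0.0399²+0.0291²) = 0.8079; sinθ₂ = 0.11/√(0.11²+0.0291²) = 0.9667.
B = (4π×10⁻⁷ × 1.33) / (4π × 0.0291) × (0.8079 + 0.9667) = 8.11×10⁻⁶ T.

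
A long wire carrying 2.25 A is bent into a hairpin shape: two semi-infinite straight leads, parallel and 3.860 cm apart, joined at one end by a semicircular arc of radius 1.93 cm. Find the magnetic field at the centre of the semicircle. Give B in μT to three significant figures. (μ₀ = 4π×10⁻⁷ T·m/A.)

B ≈ 59.9 μT

The semicircular arc contributes B_arc = μ₀I·π/(4πR) = μ₀I/(4R) = 3.66×10⁻⁵ T.
Each semi-infinite lead is at perpendicular distance R = 0.0193 m from the centre, with the perpendicular foot at its near end, so it contributes μ₀I/(4πR); both point the same way, together 2.33×10⁻⁵ T.
Arc and leads all point the same direction: B = 3.66×10⁻⁵ + 2.33×10⁻⁵ = 5.99×10⁻⁵ T.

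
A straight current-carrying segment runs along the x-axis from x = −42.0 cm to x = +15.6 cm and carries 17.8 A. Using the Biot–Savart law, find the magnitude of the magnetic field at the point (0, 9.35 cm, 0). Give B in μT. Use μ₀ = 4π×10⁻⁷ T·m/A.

For a finite straight segment, B = (μ₀I/4πd)(sinθ₁ + sinθ₂), where θ₁, θ₂ are the angles from the perpendicular to each end.
The perpendicular distance is d = 0.0935 m; the end-offsets along the wire are a = 0.42 m and b = 0.156 m.
sinθ₁ = 0.42/√(0.42²+0.0935²) = 0.9761; sinθ₂ = 0.156/√(0.156²+0.0935²) = 0.8577.
B = (4π×10⁻⁷ × 17.8) / (4π × 0.0935) × (0.9761 + 0.8577) = 3.49×10⁻⁵ T.

B ≈ 34.9 μT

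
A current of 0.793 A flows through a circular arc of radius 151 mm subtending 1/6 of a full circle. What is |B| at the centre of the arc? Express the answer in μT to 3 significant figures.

B ≈ 0.550 μT

The Biot–Savart field of a circular arc at its centre is B = μ₀Iφ/(4πR), with φ = 1.047 rad.
B = (4π×10⁻⁷ × 0.793 × 1.047) / (4π × 0.151) = 5.50×10⁻⁷ T.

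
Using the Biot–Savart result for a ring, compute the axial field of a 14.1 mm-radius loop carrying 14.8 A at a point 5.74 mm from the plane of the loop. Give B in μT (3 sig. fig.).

On the axis of a circular loop, B = μ₀IR² / [2(R²+z²)^(3/2)].
R² + z² = (0.0141)² + (0.00574)² = 0.0002318 m², and (R²+z²)^(3/2) = 3.53×10⁻⁶ m³.
B = (4π×10⁻⁷ × 14.8 × 0.0001988) / (2 × 3.53×10⁻⁶) = 5.24×10⁻⁴ T.

B ≈ 524 μT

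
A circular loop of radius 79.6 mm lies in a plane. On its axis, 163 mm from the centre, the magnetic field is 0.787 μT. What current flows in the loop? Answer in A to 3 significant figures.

I ≈ 1.18 A

On the axis of a loop, B = μ₀IR²/[2(R²+z²)^(3/2)], so I = 2B(R²+z²)^(3/2)/(μ₀R²).
R² + z² = 0.006336 + 0.02657 = 0.03291 m²; raised to 3/2 gives 5.97×10⁻³ m³.
I = 2 × 7.87×10⁻⁷ × 5.97×10⁻³ / (1.26×10⁻⁶ × 0.006336) = 1.18 A.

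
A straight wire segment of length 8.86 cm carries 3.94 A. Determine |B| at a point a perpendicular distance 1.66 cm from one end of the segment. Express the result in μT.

For a finite straight segment, B = (μ₀I/4πd)(sinθ₁ + sinθ₂), where θ₁, θ₂ are the angles from the perpendicular to each end.
The perpendicular foot is at one end, so the two end-offsets along the wire are 0 and L = 0.0886 m.
sinθ₁ = 0/√(0²+0.0166²) = 0.0000; sinθ₂ = 0.0886/√(0.0886²+0.0166²) = 0.9829.
B = (4π×10⁻⁷ × 3.94) / (4π × 0.0166) × (0.0000 + 0.9829) = 2.33×10⁻⁵ T.

B ≈ 23.3 μT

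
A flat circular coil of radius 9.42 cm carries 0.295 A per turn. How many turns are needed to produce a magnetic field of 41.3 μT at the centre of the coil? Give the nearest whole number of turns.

N = 21

For an N-turn coil, B = Nμ₀I/(2R). A single turn gives B₁ = 1.97×10⁻⁶ T with R = 0.0942 m.
N = B/B₁ = 4.13×10⁻⁵ / 1.97×10⁻⁶ = 20.99.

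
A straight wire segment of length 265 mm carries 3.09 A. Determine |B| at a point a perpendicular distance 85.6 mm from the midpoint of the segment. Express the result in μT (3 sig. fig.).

B ≈ 6.06 μT

For a finite straight segment, B = (μ₀I/4πd)(sinθ₁ + sinθ₂), where θ₁, θ₂ are the angles from the perpendicular to each end.
The perpendicular from the point meets the wire at its midpoint, so each end is L/2 = 0.1325 m away along the wire.
sinθ₁ = 0.1325/√(0.1325²+0.0856²) = 0.8400; sinθ₂ = 0.1325/√(0.1325²+0.0856²) = 0.8400.
B = (4π×10⁻⁷ × 3.09) / (4π × 0.0856) × (0.8400 + 0.8400) = 6.06×10⁻⁶ T.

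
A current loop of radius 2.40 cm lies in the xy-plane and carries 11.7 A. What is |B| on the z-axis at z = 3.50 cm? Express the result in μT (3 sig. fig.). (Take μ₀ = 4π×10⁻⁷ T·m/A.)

On the axis of a circular loop, B = μ₀IR² / [2(R²+z²)^(3/2)].
R² + z² = (0.024)² + (0.035)² = 0.001801 m², and (R²+z²)^(3/2) = 7.64×10⁻⁵ m³.
B = (4π×10⁻⁷ × 11.7 × 0.000576) / (2 × 7.64×10⁻⁵) = 5.54×10⁻⁵ T.

B ≈ 55.4 μT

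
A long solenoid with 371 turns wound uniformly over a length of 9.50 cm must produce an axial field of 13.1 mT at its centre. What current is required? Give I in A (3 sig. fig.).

Inside a long solenoid B = μ₀nI with n = 3905 m⁻¹, so I = B/(μ₀n).
I = 1.31×10⁻² / (4π×10⁻⁷ × 3905) = 2.67 A.

I ≈ 2.67 A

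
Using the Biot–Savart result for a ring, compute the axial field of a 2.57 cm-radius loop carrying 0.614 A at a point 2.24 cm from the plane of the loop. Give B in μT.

B ≈ 6.43 μT

On the axis of a circular loop, B = μ₀IR² / [2(R²+z²)^(3/2)].
R² + z² = (0.0257)² + (0.0224)² = 0.001162 m², and (R²+z²)^(3/2) = 3.96×10⁻⁵ m³.
B = (4π×10⁻⁷ × 0.614 × 0.0006605) / (2 × 3.96×10⁻⁵) = 6.43×10⁻⁶ T.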